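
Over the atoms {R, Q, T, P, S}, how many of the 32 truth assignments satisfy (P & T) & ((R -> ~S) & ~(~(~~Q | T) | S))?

4

Initial set: {((P & T) & ((R -> ~S) & ~(~(~~Q | T) | S)))}.
((P & T) & ((R -> ~S) & ~(~(~~Q | T) | S))): α-rule — add (P & T), ((R -> ~S) & ~(~(~~Q | T) | S)).
(P & T): α-rule — add P, T.
((R -> ~S) & ~(~(~~Q | T) | S)): α-rule — add (R -> ~S), ~(~(~~Q | T) | S).
~(~(~~Q | T) | S): α-rule — add ~~(~~Q | T), ~S.
(R -> ~S): β-rule — branch into ~R  //  ~S.
  branch 1 (add ~R):
    ~~(~~Q | T): β-rule — branch into ~~Q  //  T.
      branch 1.1 (add ~~Q):
        ~~Q: drop double negation, giving Q.
        ○ open, literals {P=T, Q=T, R=F, S=F, T=T}.
      branch 1.2 (add T):
        ○ open, literals {P=T, R=F, S=F, T=T}.
  branch 2 (add ~S):
    ~~(~~Q | T): β-rule — branch into ~~Q  //  T.
      branch 2.1 (add ~~Q):
        ~~Q: drop double negation, giving Q.
        ○ open, literals {P=T, Q=T, S=F, T=T}.
      branch 2.2 (add T):
        ○ open, literals {P=T, S=F, T=T}.
0 branches closed, 4 open.
Each open branch fixes some atoms; the unmentioned ones are free. Counting distinct full assignments: branch {P=T, Q=T, R=F, S=F, T=T} (none free) contributes 1 new; branch {P=T, R=F, S=F, T=T} (Q) contributes 1 new; branch {P=T, Q=T, S=F, T=T} (R) contributes 1 new; branch {P=T, S=F, T=T} (R, Q) contributes 1 new. Total: 4.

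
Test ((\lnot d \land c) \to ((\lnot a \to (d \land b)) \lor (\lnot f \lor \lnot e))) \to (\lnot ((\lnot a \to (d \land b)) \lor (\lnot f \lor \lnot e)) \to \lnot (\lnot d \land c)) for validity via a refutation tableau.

Assume the negation and expand:
Initial set: {\lnot (((\lnot d \land c) \to ((\lnot a \to (d \land b)) \lor (\lnot f \lor \lnot e))) \to (\lnot ((\lnot a \to (d \land b)) \lor (\lnot f \lor \lnot e)) \to \lnot (\lnot d \land c)))}.
\lnot (((\lnot d \land c) \to ((\lnot a \to (d \land b)) \lor (\lnot f \lor \lnot e))) \to (\lnot ((\lnot a \to (d \land b)) \lor (\lnot f \lor \lnot e)) \to \lnot (\lnot d \land c))): α-rule — add ((\lnot d \land c) \to ((\lnot a \to (d \land b)) \lor (\lnot f \lor \lnot e))), \lnot (\lnot ((\lnot a \to (d \land b)) \lor (\lnot f \lor \lnot e)) \to \lnot (\lnot d \land c)).
\lnot (\lnot ((\lnot a \to (d \land b)) \lor (\lnot f \lor \lnot e)) \to \lnot (\lnot d \land c)): α-rule — add \lnot ((\lnot a \to (d \land b)) \lor (\lnot f \lor \lnot e)), \lnot \lnot (\lnot d \land c).
\lnot ((\lnot a \to (d \land b)) \lor (\lnot f \lor \lnot e)): α-rule — add \lnot (\lnot a \to (d \land b)), \lnot (\lnot f \lor \lnot e).
\lnot \lnot (\lnot d \land c): α-rule — add \lnot d, c.
\lnot (\lnot a \to (d \land b)): α-rule — add \lnot a, \lnot (d \land b).
\lnot (\lnot f \lor \lnot e): α-rule — add \lnot \lnot f, \lnot \lnot e.
((\lnot d \land c) \to ((\lnot a \to (d \land b)) \lor (\lnot f \lor \lnot e))): β-rule — branch into \lnot (\lnot d \land c)  //  ((\lnot a \to (d \land b)) \lor (\lnot f \lor \lnot e)).
  branch 1 (add \lnot (\lnot d \land c)):
    \lnot (d \land b): β-rule — branch into \lnot d  //  \lnot b.
      branch 1.1 (add \lnot d):
        \lnot (\lnot d \land c): β-rule — branch into \lnot \lnot d  //  \lnot c.
          branch 1.1.1 (add \lnot \lnot d):
            × closes — contains both d and \lnot d.
          branch 1.1.2 (add \lnot c):
            × closes — contains both c and \lnot c.
      branch 1.2 (add \lnot b):
        \lnot (\lnot d \land c): β-rule — branch into \lnot \lnot d  //  \lnot c.
          branch 1.2.1 (add \lnot \lnot d):
            × closes — contains both d and \lnot d.
          branch 1.2.2 (add \lnot c):
            × closes — contains both c and \lnot c.
  branch 2 (add ((\lnot a \to (d \land b)) \lor (\lnot f \lor \lnot e))):
    \lnot (d \land b): β-rule — branch into \lnot d  //  \lnot b.
      branch 2.1 (add \lnot d):
        ((\lnot a \to (d \land b)) \lor (\lnot f \lor \lnot e)): β-rule — branch into (\lnot a \to (d \land b))  //  (\lnot f \lor \lnot e).
          branch 2.1.1 (add (\lnot a \to (d \land b))):
            (\lnot a \to (d \land b)): β-rule — branch into \lnot \lnot a  //  (d \land b).
              branch 2.1.1.1 (add \lnot \lnot a):
                × closes — contains both a and \lnot a.
              branch 2.1.1.2 (add (d \land b)):
                (d \land b): α-rule — add d, b.
                × closes — contains both d and \lnot d.
          branch 2.1.2 (add (\lnot f \lor \lnot e)):
            (\lnot f \lor \lnot e): β-rule — branch into \lnot f  //  \lnot e.
              branch 2.1.2.1 (add \lnot f):
                × closes — contains both f and \lnot f.
              branch 2.1.2.2 (add \lnot e):
                × closes — contains both e and \lnot e.
      branch 2.2 (add \lnot b):
        ((\lnot a \to (d \land b)) \lor (\lnot f \lor \lnot e)): β-rule — branch into (\lnot a \to (d \land b))  //  (\lnot f \lor \lnot e).
          branch 2.2.1 (add (\lnot a \to (d \land b))):
            (\lnot a \to (d \land b)): β-rule — branch into \lnot \lnot a  //  (d \land b).
              branch 2.2.1.1 (add \lnot \lnot a):
                × closes — contains both a and \lnot a.
              branch 2.2.1.2 (add (d \land b)):
                (d \land b): α-rule — add d, b.
                × closes — contains both d and \lnot d.
          branch 2.2.2 (add (\lnot f \lor \lnot e)):
            (\lnot f \lor \lnot e): β-rule — branch into \lnot f  //  \lnot e.
              branch 2.2.2.1 (add \lnot f):
                × closes — contains both f and \lnot f.
              branch 2.2.2.2 (add \lnot e):
                × closes — contains both e and \lnot e.
All 12 branches close.
Every branch closed, so the negation is unsatisfiable and the formula is valid.

Valid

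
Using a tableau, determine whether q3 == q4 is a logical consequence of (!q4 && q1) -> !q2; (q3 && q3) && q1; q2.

Yes

Initial set: {((!q4 && q1) -> !q2); ((q3 && q3) && q1); q2; !(q3 == q4)}.
((q3 && q3) && q1): α-rule — add (q3 && q3), q1.
(q3 && q3): α-rule — add q3, q3.
((!q4 && q1) -> !q2): β-rule — branch into !(!q4 && q1)  //  !q2.
  branch 1 (add !(!q4 && q1)):
    !(q3 == q4): β-rule — branch into q3, !q4  //  !q3, q4.
      branch 1.1 (add q3, !q4):
        !(!q4 && q1): β-rule — branch into !!q4  //  !q1.
          branch 1.1.1 (add !!q4):
            × closes — contains both q4 and !q4.
          branch 1.1.2 (add !q1):
            × closes — contains both q1 and !q1.
      branch 1.2 (add !q3, q4):
        × closes — contains both q3 and !q3.
  branch 2 (add !q2):
    × closes — contains both q2 and !q2.
All 4 branches close.
Every branch closed, so the premises entail the conclusion.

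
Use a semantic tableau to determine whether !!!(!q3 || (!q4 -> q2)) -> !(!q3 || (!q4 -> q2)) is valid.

Valid

Assume the negation and expand:
Initial set: {F (!!!(!q3 || (!q4 -> q2)) -> !(!q3 || (!q4 -> q2)))}.
F (!!!(!q3 || (!q4 -> q2)) -> !(!q3 || (!q4 -> q2))): α-rule — add T !!!(!q3 || (!q4 -> q2)), F !(!q3 || (!q4 -> q2)).
T !!!(!q3 || (!q4 -> q2)): drop double negation, giving T !(!q3 || (!q4 -> q2)).
T !(!q3 || (!q4 -> q2)): α-rule — add F !q3, F (!q4 -> q2).
F (!q4 -> q2): α-rule — add T !q4, F q2.
F !(!q3 || (!q4 -> q2)): β-rule — branch into T !q3  //  T (!q4 -> q2).
  branch 1 (add T !q3):
    × closes — contains both q3 and !q3.
  branch 2 (add T (!q4 -> q2)):
    T (!q4 -> q2): β-rule — branch into F !q4  //  T q2.
      branch 2.1 (add F !q4):
        × closes — contains both q4 and !q4.
      branch 2.2 (add T q2):
        × closes — contains both q2 and !q2.
All 3 branches close.
Every branch closed, so the negation is unsatisfiable and the formula is valid.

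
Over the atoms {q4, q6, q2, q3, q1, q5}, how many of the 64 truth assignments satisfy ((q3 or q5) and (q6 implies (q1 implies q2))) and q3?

28

Initial set: {(((q3 or q5) and (q6 implies (q1 implies q2))) and q3)}.
(((q3 or q5) and (q6 implies (q1 implies q2))) and q3): α-rule — add ((q3 or q5) and (q6 implies (q1 implies q2))), q3.
((q3 or q5) and (q6 implies (q1 implies q2))): α-rule — add (q3 or q5), (q6 implies (q1 implies q2)).
(q3 or q5): β-rule — branch into q3  //  q5.
  branch 1 (add q3):
    (q6 implies (q1 implies q2)): β-rule — branch into not q6  //  (q1 implies q2).
      branch 1.1 (add not q6):
        ○ open, literals {q3=T, q6=F}.
      branch 1.2 (add (q1 implies q2)):
        (q1 implies q2): β-rule — branch into not q1  //  q2.
          branch 1.2.1 (add not q1):
            ○ open, literals {q1=F, q3=T}.
          branch 1.2.2 (add q2):
            ○ open, literals {q2=T, q3=T}.
  branch 2 (add q5):
    (q6 implies (q1 implies q2)): β-rule — branch into not q6  //  (q1 implies q2).
      branch 2.1 (add not q6):
        ○ open, literals {q3=T, q5=T, q6=F}.
      branch 2.2 (add (q1 implies q2)):
        (q1 implies q2): β-rule — branch into not q1  //  q2.
          branch 2.2.1 (add not q1):
            ○ open, literals {q1=F, q3=T, q5=T}.
          branch 2.2.2 (add q2):
            ○ open, literals {q2=T, q3=T, q5=T}.
0 branches closed, 6 open.
Each open branch fixes some atoms; the unmentioned ones are free. Counting distinct full assignments: branch {q3=T, q6=F} (q4, q2, q1, q5) contributes 16 new; branch {q1=F, q3=T} (q4, q6, q2, q5) contributes 8 new; branch {q2=T, q3=T} (q4, q6, q1, q5) contributes 4 new; branch {q3=T, q5=T, q6=F} (q4, q2, q1) contributes 0 new; branch {q1=F, q3=T, q5=T} (q4, q6, q2) contributes 0 new; branch {q2=T, q3=T, q5=T} (q4, q6, q1) contributes 0 new. Total: 28.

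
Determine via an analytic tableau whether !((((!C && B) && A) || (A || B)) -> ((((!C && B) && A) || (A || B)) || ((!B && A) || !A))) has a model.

Unsatisfiable

Initial set: {!((((!C && B) && A) || (A || B)) -> ((((!C && B) && A) || (A || B)) || ((!B && A) || !A)))}.
!((((!C && B) && A) || (A || B)) -> ((((!C && B) && A) || (A || B)) || ((!B && A) || !A))): α-rule — add (((!C && B) && A) || (A || B)), !((((!C && B) && A) || (A || B)) || ((!B && A) || !A)).
!((((!C && B) && A) || (A || B)) || ((!B && A) || !A)): α-rule — add !(((!C && B) && A) || (A || B)), !((!B && A) || !A).
!(((!C && B) && A) || (A || B)): α-rule — add !((!C && B) && A), !(A || B).
!((!B && A) || !A): α-rule — add !(!B && A), !!A.
!(A || B): α-rule — add !A, !B.
× closes — contains both A and !A.
All 1 branch closes.
Every branch closed; the formula is unsatisfiable.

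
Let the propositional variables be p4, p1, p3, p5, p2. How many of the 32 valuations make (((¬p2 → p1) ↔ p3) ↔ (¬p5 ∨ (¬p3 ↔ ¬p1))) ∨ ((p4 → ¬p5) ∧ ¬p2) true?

Initial set: {T ((((¬p2 → p1) ↔ p3) ↔ (¬p5 ∨ (¬p3 ↔ ¬p1))) ∨ ((p4 → ¬p5) ∧ ¬p2))}.
T ((((¬p2 → p1) ↔ p3) ↔ (¬p5 ∨ (¬p3 ↔ ¬p1))) ∨ ((p4 → ¬p5) ∧ ¬p2)): β-rule — branch into T (((¬p2 → p1) ↔ p3) ↔ (¬p5 ∨ (¬p3 ↔ ¬p1)))  //  T ((p4 → ¬p5) ∧ ¬p2).
  branch 1 (add T (((¬p2 → p1) ↔ p3) ↔ (¬p5 ∨ (¬p3 ↔ ¬p1)))):
    T (((¬p2 → p1) ↔ p3) ↔ (¬p5 ∨ (¬p3 ↔ ¬p1))): β-rule — branch into T ((¬p2 → p1) ↔ p3), T (¬p5 ∨ (¬p3 ↔ ¬p1))  //  F ((¬p2 → p1) ↔ p3), F (¬p5 ∨ (¬p3 ↔ ¬p1)).
      branch 1.1 (add T ((¬p2 → p1) ↔ p3), T (¬p5 ∨ (¬p3 ↔ ¬p1))):
        T ((¬p2 → p1) ↔ p3): β-rule — branch into T (¬p2 → p1), T p3  //  F (¬p2 → p1), F p3.
          branch 1.1.1 (add T (¬p2 → p1), T p3):
            T (¬p5 ∨ (¬p3 ↔ ¬p1)): β-rule — branch into T ¬p5  //  T (¬p3 ↔ ¬p1).
              branch 1.1.1.1 (add T ¬p5):
                T (¬p2 → p1): β-rule — branch into F ¬p2  //  T p1.
                  branch 1.1.1.1.1 (add F ¬p2):
                    ○ open, literals {p2=T, p3=T, p5=F}.
                  branch 1.1.1.1.2 (add T p1):
                    ○ open, literals {p1=T, p3=T, p5=F}.
              branch 1.1.1.2 (add T (¬p3 ↔ ¬p1)):
                T (¬p2 → p1): β-rule — branch into F ¬p2  //  T p1.
                  branch 1.1.1.2.1 (add F ¬p2):
                    T (¬p3 ↔ ¬p1): β-rule — branch into T ¬p3, T ¬p1  //  F ¬p3, F ¬p1.
                      branch 1.1.1.2.1.1 (add T ¬p3, T ¬p1):
                        × closes — contains both p3 and ¬p3.
                      branch 1.1.1.2.1.2 (add F ¬p3, F ¬p1):
                        ○ open, literals {p1=T, p2=T, p3=T}.
                  branch 1.1.1.2.2 (add T p1):
                    T (¬p3 ↔ ¬p1): β-rule — branch into T ¬p3, T ¬p1  //  F ¬p3, F ¬p1.
                      branch 1.1.1.2.2.1 (add T ¬p3, T ¬p1):
                        × closes — contains both p3 and ¬p3.
                      branch 1.1.1.2.2.2 (add F ¬p3, F ¬p1):
                        ○ open, literals {p1=T, p3=T}.
          branch 1.1.2 (add F (¬p2 → p1), F p3):
            F (¬p2 → p1): α-rule — add T ¬p2, F p1.
            T (¬p5 ∨ (¬p3 ↔ ¬p1)): β-rule — branch into T ¬p5  //  T (¬p3 ↔ ¬p1).
              branch 1.1.2.1 (add T ¬p5):
                ○ open, literals {p1=F, p2=F, p3=F, p5=F}.
              branch 1.1.2.2 (add T (¬p3 ↔ ¬p1)):
                T (¬p3 ↔ ¬p1): β-rule — branch into T ¬p3, T ¬p1  //  F ¬p3, F ¬p1.
                  branch 1.1.2.2.1 (add T ¬p3, T ¬p1):
                    ○ open, literals {p1=F, p2=F, p3=F}.
                  branch 1.1.2.2.2 (add F ¬p3, F ¬p1):
                    × closes — contains both p3 and ¬p3.
      branch 1.2 (add F ((¬p2 → p1) ↔ p3), F (¬p5 ∨ (¬p3 ↔ ¬p1))):
        F (¬p5 ∨ (¬p3 ↔ ¬p1)): α-rule — add F ¬p5, F (¬p3 ↔ ¬p1).
        F ((¬p2 → p1) ↔ p3): β-rule — branch into T (¬p2 → p1), F p3  //  F (¬p2 → p1), T p3.
          branch 1.2.1 (add T (¬p2 → p1), F p3):
            F (¬p3 ↔ ¬p1): β-rule — branch into T ¬p3, F ¬p1  //  F ¬p3, T ¬p1.
              branch 1.2.1.1 (add T ¬p3, F ¬p1):
                T (¬p2 → p1): β-rule — branch into F ¬p2  //  T p1.
                  branch 1.2.1.1.1 (add F ¬p2):
                    ○ open, literals {p1=T, p2=T, p3=F, p5=T}.
                  branch 1.2.1.1.2 (add T p1):
                    ○ open, literals {p1=T, p3=F, p5=T}.
              branch 1.2.1.2 (add F ¬p3, T ¬p1):
                × closes — contains both p3 and ¬p3.
          branch 1.2.2 (add F (¬p2 → p1), T p3):
            F (¬p2 → p1): α-rule — add T ¬p2, F p1.
            F (¬p3 ↔ ¬p1): β-rule — branch into T ¬p3, F ¬p1  //  F ¬p3, T ¬p1.
              branch 1.2.2.1 (add T ¬p3, F ¬p1):
                × closes — contains both p3 and ¬p3.
              branch 1.2.2.2 (add F ¬p3, T ¬p1):
                ○ open, literals {p1=F, p2=F, p3=T, p5=T}.
  branch 2 (add T ((p4 → ¬p5) ∧ ¬p2)):
    T ((p4 → ¬p5) ∧ ¬p2): α-rule — add T (p4 → ¬p5), T ¬p2.
    T (p4 → ¬p5): β-rule — branch into F p4  //  T ¬p5.
      branch 2.1 (add F p4):
        ○ open, literals {p2=F, p4=F}.
      branch 2.2 (add T ¬p5):
        ○ open, literals {p2=F, p5=F}.
5 branches closed, 11 open.
Each open branch fixes some atoms; the unmentioned ones are free. Counting distinct full assignments: branch {p2=T, p3=T, p5=F} (p4, p1) contributes 4 new; branch {p1=T, p3=T, p5=F} (p4, p2) contributes 2 new; branch {p1=T, p2=T, p3=T} (p4, p5) contributes 2 new; branch {p1=T, p3=T} (p4, p5, p2) contributes 2 new; branch {p1=F, p2=F, p3=F, p5=F} (p4) contributes 2 new; branch {p1=F, p2=F, p3=F} (p4, p5) contributes 2 new; branch {p1=T, p2=T, p3=F, p5=T} (p4) contributes 2 new; branch {p1=T, p3=F, p5=T} (p4, p2) contributes 2 new; branch {p1=F, p2=F, p3=T, p5=T} (p4) contributes 2 new; branch {p2=F, p4=F} (p1, p3, p5) contributes 2 new; branch {p2=F, p5=F} (p4, p1, p3) contributes 2 new. Total: 24.

24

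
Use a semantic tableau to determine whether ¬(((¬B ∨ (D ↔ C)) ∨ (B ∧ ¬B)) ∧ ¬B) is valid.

Not valid

Assume the negation and expand:
Initial set: {F ¬(((¬B ∨ (D ↔ C)) ∨ (B ∧ ¬B)) ∧ ¬B)}.
F ¬(((¬B ∨ (D ↔ C)) ∨ (B ∧ ¬B)) ∧ ¬B): α-rule — add T ((¬B ∨ (D ↔ C)) ∨ (B ∧ ¬B)), T ¬B.
T ((¬B ∨ (D ↔ C)) ∨ (B ∧ ¬B)): β-rule — branch into T (¬B ∨ (D ↔ C))  //  T (B ∧ ¬B).
  branch 1 (add T (¬B ∨ (D ↔ C))):
    T (¬B ∨ (D ↔ C)): β-rule — branch into T ¬B  //  T (D ↔ C).
      branch 1.1 (add T ¬B):
        ○ open, literals {B=0}.
      branch 1.2 (add T (D ↔ C)):
        T (D ↔ C): β-rule — branch into T D, T C  //  F D, F C.
          branch 1.2.1 (add T D, T C):
            ○ open, literals {B=0, C=1, D=1}.
          branch 1.2.2 (add F D, F C):
            ○ open, literals {B=0, C=0, D=0}.
  branch 2 (add T (B ∧ ¬B)):
    T (B ∧ ¬B): α-rule — add T B, T ¬B.
    × closes — contains both B and ¬B.
1 branch closed, 3 open.
An open branch gives a countermodel: B=0 (unmentioned atoms arbitrary); under it the original formula is false.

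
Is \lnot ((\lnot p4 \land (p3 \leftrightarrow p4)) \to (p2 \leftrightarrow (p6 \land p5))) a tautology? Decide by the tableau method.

Assume the negation and expand:
Initial set: {\lnot \lnot ((\lnot p4 \land (p3 \leftrightarrow p4)) \to (p2 \leftrightarrow (p6 \land p5)))}.
\lnot \lnot ((\lnot p4 \land (p3 \leftrightarrow p4)) \to (p2 \leftrightarrow (p6 \land p5))): β-rule — branch into \lnot (\lnot p4 \land (p3 \leftrightarrow p4))  //  (p2 \leftrightarrow (p6 \land p5)).
  branch 1 (add \lnot (\lnot p4 \land (p3 \leftrightarrow p4))):
    \lnot (\lnot p4 \land (p3 \leftrightarrow p4)): β-rule — branch into \lnot \lnot p4  //  \lnot (p3 \leftrightarrow p4).
      branch 1.1 (add \lnot \lnot p4):
        ○ open, literals {p4=T}.
      branch 1.2 (add \lnot (p3 \leftrightarrow p4)):
        \lnot (p3 \leftrightarrow p4): β-rule — branch into p3, \lnot p4  //  \lnot p3, p4.
          branch 1.2.1 (add p3, \lnot p4):
            ○ open, literals {p3=T, p4=F}.
          branch 1.2.2 (add \lnot p3, p4):
            ○ open, literals {p3=F, p4=T}.
  branch 2 (add (p2 \leftrightarrow (p6 \land p5))):
    (p2 \leftrightarrow (p6 \land p5)): β-rule — branch into p2, (p6 \land p5)  //  \lnot p2, \lnot (p6 \land p5).
      branch 2.1 (add p2, (p6 \land p5)):
        (p6 \land p5): α-rule — add p6, p5.
        ○ open, literals {p2=T, p5=T, p6=T}.
      branch 2.2 (add \lnot p2, \lnot (p6 \land p5)):
        \lnot (p6 \land p5): β-rule — branch into \lnot p6  //  \lnot p5.
          branch 2.2.1 (add \lnot p6):
            ○ open, literals {p2=F, p6=F}.
          branch 2.2.2 (add \lnot p5):
            ○ open, literals {p2=F, p5=F}.
0 branches closed, 6 open.
An open branch gives a countermodel: p4=T (unmentioned atoms arbitrary); under it the original formula is false.

Not valid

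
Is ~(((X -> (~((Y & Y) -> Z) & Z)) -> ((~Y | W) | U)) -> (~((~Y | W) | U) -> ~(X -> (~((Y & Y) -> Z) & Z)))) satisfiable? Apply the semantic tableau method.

Unsatisfiable

Initial set: {~(((X -> (~((Y & Y) -> Z) & Z)) -> ((~Y | W) | U)) -> (~((~Y | W) | U) -> ~(X -> (~((Y & Y) -> Z) & Z))))}.
~(((X -> (~((Y & Y) -> Z) & Z)) -> ((~Y | W) | U)) -> (~((~Y | W) | U) -> ~(X -> (~((Y & Y) -> Z) & Z)))): α-rule — add ((X -> (~((Y & Y) -> Z) & Z)) -> ((~Y | W) | U)), ~(~((~Y | W) | U) -> ~(X -> (~((Y & Y) -> Z) & Z))).
~(~((~Y | W) | U) -> ~(X -> (~((Y & Y) -> Z) & Z))): α-rule — add ~((~Y | W) | U), ~~(X -> (~((Y & Y) -> Z) & Z)).
~((~Y | W) | U): α-rule — add ~(~Y | W), ~U.
~(~Y | W): α-rule — add ~~Y, ~W.
((X -> (~((Y & Y) -> Z) & Z)) -> ((~Y | W) | U)): β-rule — branch into ~(X -> (~((Y & Y) -> Z) & Z))  //  ((~Y | W) | U).
  branch 1 (add ~(X -> (~((Y & Y) -> Z) & Z))):
    ~(X -> (~((Y & Y) -> Z) & Z)): α-rule — add X, ~(~((Y & Y) -> Z) & Z).
    ~~(X -> (~((Y & Y) -> Z) & Z)): β-rule — branch into ~X  //  (~((Y & Y) -> Z) & Z).
      branch 1.1 (add ~X):
        × closes — contains both X and ~X.
      branch 1.2 (add (~((Y & Y) -> Z) & Z)):
        (~((Y & Y) -> Z) & Z): α-rule — add ~((Y & Y) -> Z), Z.
        ~((Y & Y) -> Z): α-rule — add (Y & Y), ~Z.
        × closes — contains both Z and ~Z.
  branch 2 (add ((~Y | W) | U)):
    ~~(X -> (~((Y & Y) -> Z) & Z)): β-rule — branch into ~X  //  (~((Y & Y) -> Z) & Z).
      branch 2.1 (add ~X):
        ((~Y | W) | U): β-rule — branch into (~Y | W)  //  U.
          branch 2.1.1 (add (~Y | W)):
            (~Y | W): β-rule — branch into ~Y  //  W.
              branch 2.1.1.1 (add ~Y):
                × closes — contains both Y and ~Y.
              branch 2.1.1.2 (add W):
                × closes — contains both W and ~W.
          branch 2.1.2 (add U):
            × closes — contains both U and ~U.
      branch 2.2 (add (~((Y & Y) -> Z) & Z)):
        (~((Y & Y) -> Z) & Z): α-rule — add ~((Y & Y) -> Z), Z.
        ~((Y & Y) -> Z): α-rule — add (Y & Y), ~Z.
        × closes — contains both Z and ~Z.
All 6 branches close.
Every branch closed; the formula is unsatisfiable.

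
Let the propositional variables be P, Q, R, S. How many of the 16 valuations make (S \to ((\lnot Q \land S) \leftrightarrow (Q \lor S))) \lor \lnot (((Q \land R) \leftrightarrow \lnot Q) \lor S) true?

Initial set: {((S \to ((\lnot Q \land S) \leftrightarrow (Q \lor S))) \lor \lnot (((Q \land R) \leftrightarrow \lnot Q) \lor S))}.
((S \to ((\lnot Q \land S) \leftrightarrow (Q \lor S))) \lor \lnot (((Q \land R) \leftrightarrow \lnot Q) \lor S)): β-rule — branch into (S \to ((\lnot Q \land S) \leftrightarrow (Q \lor S)))  //  \lnot (((Q \land R) \leftrightarrow \lnot Q) \lor S).
  branch 1 (add (S \to ((\lnot Q \land S) \leftrightarrow (Q \lor S)))):
    (S \to ((\lnot Q \land S) \leftrightarrow (Q \lor S))): β-rule — branch into \lnot S  //  ((\lnot Q \land S) \leftrightarrow (Q \lor S)).
      branch 1.1 (add \lnot S):
        ○ open, literals {S=false}.
      branch 1.2 (add ((\lnot Q \land S) \leftrightarrow (Q \lor S))):
        ((\lnot Q \land S) \leftrightarrow (Q \lor S)): β-rule — branch into (\lnot Q \land S), (Q \lor S)  //  \lnot (\lnot Q \land S), \lnot (Q \lor S).
          branch 1.2.1 (add (\lnot Q \land S), (Q \lor S)):
            (\lnot Q \land S): α-rule — add \lnot Q, S.
            (Q \lor S): β-rule — branch into Q  //  S.
              branch 1.2.1.1 (add Q):
                × closes — contains both Q and \lnot Q.
              branch 1.2.1.2 (add S):
                ○ open, literals {Q=false, S=true}.
          branch 1.2.2 (add \lnot (\lnot Q \land S), \lnot (Q \lor S)):
            \lnot (Q \lor S): α-rule — add \lnot Q, \lnot S.
            \lnot (\lnot Q \land S): β-rule — branch into \lnot \lnot Q  //  \lnot S.
              branch 1.2.2.1 (add \lnot \lnot Q):
                × closes — contains both Q and \lnot Q.
              branch 1.2.2.2 (add \lnot S):
                ○ open, literals {Q=false, S=false}.
  branch 2 (add \lnot (((Q \land R) \leftrightarrow \lnot Q) \lor S)):
    \lnot (((Q \land R) \leftrightarrow \lnot Q) \lor S): α-rule — add \lnot ((Q \land R) \leftrightarrow \lnot Q), \lnot S.
    \lnot ((Q \land R) \leftrightarrow \lnot Q): β-rule — branch into (Q \land R), \lnot \lnot Q  //  \lnot (Q \land R), \lnot Q.
      branch 2.1 (add (Q \land R), \lnot \lnot Q):
        (Q \land R): α-rule — add Q, R.
        ○ open, literals {Q=true, R=true, S=false}.
      branch 2.2 (add \lnot (Q \land R), \lnot Q):
        \lnot (Q \land R): β-rule — branch into \lnot Q  //  \lnot R.
          branch 2.2.1 (add \lnot Q):
            ○ open, literals {Q=false, S=false}.
          branch 2.2.2 (add \lnot R):
            ○ open, literals {Q=false, R=false, S=false}.
2 branches closed, 6 open.
Each open branch fixes some atoms; the unmentioned ones are free. Counting distinct full assignments: branch {S=false} (P, Q, R) contributes 8 new; branch {Q=false, S=true} (P, R) contributes 4 new; branch {Q=false, S=false} (P, R) contributes 0 new; branch {Q=true, R=true, S=false} (P) contributes 0 new; branch {Q=false, S=false} (P, R) contributes 0 new; branch {Q=false, R=false, S=false} (P) contributes 0 new. Total: 12.

12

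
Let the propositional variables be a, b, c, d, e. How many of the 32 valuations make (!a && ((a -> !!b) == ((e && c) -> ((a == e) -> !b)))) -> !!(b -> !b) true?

Initial set: {((!a && ((a -> !!b) == ((e && c) -> ((a == e) -> !b)))) -> !!(b -> !b))}.
((!a && ((a -> !!b) == ((e && c) -> ((a == e) -> !b)))) -> !!(b -> !b)): β-rule — branch into !(!a && ((a -> !!b) == ((e && c) -> ((a == e) -> !b))))  //  !!(b -> !b).
  branch 1 (add !(!a && ((a -> !!b) == ((e && c) -> ((a == e) -> !b))))):
    !(!a && ((a -> !!b) == ((e && c) -> ((a == e) -> !b)))): β-rule — branch into !!a  //  !((a -> !!b) == ((e && c) -> ((a == e) -> !b))).
      branch 1.1 (add !!a):
        ○ open, literals {a=T}.
      branch 1.2 (add !((a -> !!b) == ((e && c) -> ((a == e) -> !b)))):
        !((a -> !!b) == ((e && c) -> ((a == e) -> !b))): β-rule — branch into (a -> !!b), !((e && c) -> ((a == e) -> !b))  //  !(a -> !!b), ((e && c) -> ((a == e) -> !b)).
          branch 1.2.1 (add (a -> !!b), !((e && c) -> ((a == e) -> !b))):
            !((e && c) -> ((a == e) -> !b)): α-rule — add (e && c), !((a == e) -> !b).
            (e && c): α-rule — add e, c.
            !((a == e) -> !b): α-rule — add (a == e), !!b.
            (a -> !!b): β-rule — branch into !a  //  !!b.
              branch 1.2.1.1 (add !a):
                (a == e): β-rule — branch into a, e  //  !a, !e.
                  branch 1.2.1.1.1 (add a, e):
                    × closes — contains both a and !a.
                  branch 1.2.1.1.2 (add !a, !e):
                    × closes — contains both e and !e.
              branch 1.2.1.2 (add !!b):
                !!b: drop double negation, giving b.
                (a == e): β-rule — branch into a, e  //  !a, !e.
                  branch 1.2.1.2.1 (add a, e):
                    ○ open, literals {a=T, b=T, c=T, e=T}.
                  branch 1.2.1.2.2 (add !a, !e):
                    × closes — contains both e and !e.
          branch 1.2.2 (add !(a -> !!b), ((e && c) -> ((a == e) -> !b))):
            !(a -> !!b): α-rule — add a, !!!b.
            !!!b: drop double negation, giving !b.
            ((e && c) -> ((a == e) -> !b)): β-rule — branch into !(e && c)  //  ((a == e) -> !b).
              branch 1.2.2.1 (add !(e && c)):
                !(e && c): β-rule — branch into !e  //  !c.
                  branch 1.2.2.1.1 (add !e):
                    ○ open, literals {a=T, b=F, e=F}.
                  branch 1.2.2.1.2 (add !c):
                    ○ open, literals {a=T, b=F, c=F}.
              branch 1.2.2.2 (add ((a == e) -> !b)):
                ((a == e) -> !b): β-rule — branch into !(a == e)  //  !b.
                  branch 1.2.2.2.1 (add !(a == e)):
                    !(a == e): β-rule — branch into a, !e  //  !a, e.
                      branch 1.2.2.2.1.1 (add a, !e):
                        ○ open, literals {a=T, b=F, e=F}.
                      branch 1.2.2.2.1.2 (add !a, e):
                        × closes — contains both a and !a.
                  branch 1.2.2.2.2 (add !b):
                    ○ open, literals {a=T, b=F}.
  branch 2 (add !!(b -> !b)):
    !!(b -> !b): drop double negation, giving (b -> !b).
    (b -> !b): β-rule — branch into !b  //  !b.
      branch 2.1 (add !b):
        ○ open, literals {b=F}.
      branch 2.2 (add !b):
        ○ open, literals {b=F}.
4 branches closed, 8 open.
Each open branch fixes some atoms; the unmentioned ones are free. Counting distinct full assignments: branch {a=T} (b, c, d, e) contributes 16 new; branch {a=T, b=T, c=T, e=T} (d) contributes 0 new; branch {a=T, b=F, e=F} (c, d) contributes 0 new; branch {a=T, b=F, c=F} (d, e) contributes 0 new; branch {a=T, b=F, e=F} (c, d) contributes 0 new; branch {a=T, b=F} (c, d, e) contributes 0 new; branch {b=F} (a, c, d, e) contributes 8 new; branch {b=F} (a, c, d, e) contributes 0 new. Total: 24.

24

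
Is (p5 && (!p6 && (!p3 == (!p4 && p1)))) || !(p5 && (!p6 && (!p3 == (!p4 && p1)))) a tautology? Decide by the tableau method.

Valid

Assume the negation and expand:
Initial set: {F ((p5 && (!p6 && (!p3 == (!p4 && p1)))) || !(p5 && (!p6 && (!p3 == (!p4 && p1)))))}.
F ((p5 && (!p6 && (!p3 == (!p4 && p1)))) || !(p5 && (!p6 && (!p3 == (!p4 && p1))))): α-rule — add F (p5 && (!p6 && (!p3 == (!p4 && p1)))), F !(p5 && (!p6 && (!p3 == (!p4 && p1)))).
F !(p5 && (!p6 && (!p3 == (!p4 && p1)))): α-rule — add T p5, T (!p6 && (!p3 == (!p4 && p1))).
T (!p6 && (!p3 == (!p4 && p1))): α-rule — add T !p6, T (!p3 == (!p4 && p1)).
F (p5 && (!p6 && (!p3 == (!p4 && p1)))): β-rule — branch into F p5  //  F (!p6 && (!p3 == (!p4 && p1))).
  branch 1 (add F p5):
    × closes — contains both p5 and !p5.
  branch 2 (add F (!p6 && (!p3 == (!p4 && p1)))):
    T (!p3 == (!p4 && p1)): β-rule — branch into T !p3, T (!p4 && p1)  //  F !p3, F (!p4 && p1).
      branch 2.1 (add T !p3, T (!p4 && p1)):
        T (!p4 && p1): α-rule — add T !p4, T p1.
        F (!p6 && (!p3 == (!p4 && p1))): β-rule — branch into F !p6  //  F (!p3 == (!p4 && p1)).
          branch 2.1.1 (add F !p6):
            × closes — contains both p6 and !p6.
          branch 2.1.2 (add F (!p3 == (!p4 && p1))):
            F (!p3 == (!p4 && p1)): β-rule — branch into T !p3, F (!p4 && p1)  //  F !p3, T (!p4 && p1).
              branch 2.1.2.1 (add T !p3, F (!p4 && p1)):
                F (!p4 && p1): β-rule — branch into F !p4  //  F p1.
                  branch 2.1.2.1.1 (add F !p4):
                    × closes — contains both p4 and !p4.
                  branch 2.1.2.1.2 (add F p1):
                    × closes — contains both p1 and !p1.
              branch 2.1.2.2 (add F !p3, T (!p4 && p1)):
                × closes — contains both p3 and !p3.
      branch 2.2 (add F !p3, F (!p4 && p1)):
        F (!p6 && (!p3 == (!p4 && p1))): β-rule — branch into F !p6  //  F (!p3 == (!p4 && p1)).
          branch 2.2.1 (add F !p6):
            × closes — contains both p6 and !p6.
          branch 2.2.2 (add F (!p3 == (!p4 && p1))):
            F (!p4 && p1): β-rule — branch into F !p4  //  F p1.
              branch 2.2.2.1 (add F !p4):
                F (!p3 == (!p4 && p1)): β-rule — branch into T !p3, F (!p4 && p1)  //  F !p3, T (!p4 && p1).
                  branch 2.2.2.1.1 (add T !p3, F (!p4 && p1)):
                    × closes — contains both p3 and !p3.
                  branch 2.2.2.1.2 (add F !p3, T (!p4 && p1)):
                    T (!p4 && p1): α-rule — add T !p4, T p1.
                    × closes — contains both p4 and !p4.
              branch 2.2.2.2 (add F p1):
                F (!p3 == (!p4 && p1)): β-rule — branch into T !p3, F (!p4 && p1)  //  F !p3, T (!p4 && p1).
                  branch 2.2.2.2.1 (add T !p3, F (!p4 && p1)):
                    × closes — contains both p3 and !p3.
                  branch 2.2.2.2.2 (add F !p3, T (!p4 && p1)):
                    T (!p4 && p1): α-rule — add T !p4, T p1.
                    × closes — contains both p1 and !p1.
All 10 branches close.
Every branch closed, so the negation is unsatisfiable and the formula is valid.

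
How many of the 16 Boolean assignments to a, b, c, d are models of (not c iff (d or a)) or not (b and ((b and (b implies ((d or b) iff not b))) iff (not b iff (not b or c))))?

13

Initial set: {((not c iff (d or a)) or not (b and ((b and (b implies ((d or b) iff not b))) iff (not b iff (not b or c)))))}.
((not c iff (d or a)) or not (b and ((b and (b implies ((d or b) iff not b))) iff (not b iff (not b or c))))): β-rule — branch into (not c iff (d or a))  //  not (b and ((b and (b implies ((d or b) iff not b))) iff (not b iff (not b or c)))).
  branch 1 (add (not c iff (d or a))):
    (not c iff (d or a)): β-rule — branch into not c, (d or a)  //  not not c, not (d or a).
      branch 1.1 (add not c, (d or a)):
        (d or a): β-rule — branch into d  //  a.
          branch 1.1.1 (add d):
            ○ open, literals {c=F, d=T}.
          branch 1.1.2 (add a):
            ○ open, literals {a=T, c=F}.
      branch 1.2 (add not not c, not (d or a)):
        not (d or a): α-rule — add not d, not a.
        ○ open, literals {a=F, c=T, d=F}.
  branch 2 (add not (b and ((b and (b implies ((d or b) iff not b))) iff (not b iff (not b or c))))):
    not (b and ((b and (b implies ((d or b) iff not b))) iff (not b iff (not b or c)))): β-rule — branch into not b  //  not ((b and (b implies ((d or b) iff not b))) iff (not b iff (not b or c))).
      branch 2.1 (add not b):
        ○ open, literals {b=F}.
      branch 2.2 (add not ((b and (b implies ((d or b) iff not b))) iff (not b iff (not b or c)))):
        not ((b and (b implies ((d or b) iff not b))) iff (not b iff (not b or c))): β-rule — branch into (b and (b implies ((d or b) iff not b))), not (not b iff (not b or c))  //  not (b and (b implies ((d or b) iff not b))), (not b iff (not b or c)).
          branch 2.2.1 (add (b and (b implies ((d or b) iff not b))), not (not b iff (not b or c))):
            (b and (b implies ((d or b) iff not b))): α-rule — add b, (b implies ((d or b) iff not b)).
            not (not b iff (not b or c)): β-rule — branch into not b, not (not b or c)  //  not not b, (not b or c).
              branch 2.2.1.1 (add not b, not (not b or c)):
                × closes — contains both b and not b.
              branch 2.2.1.2 (add not not b, (not b or c)):
                (b implies ((d or b) iff not b)): β-rule — branch into not b  //  ((d or b) iff not b).
                  branch 2.2.1.2.1 (add not b):
                    × closes — contains both b and not b.
                  branch 2.2.1.2.2 (add ((d or b) iff not b)):
                    (not b or c): β-rule — branch into not b  //  c.
                      branch 2.2.1.2.2.1 (add not b):
                        × closes — contains both b and not b.
                      branch 2.2.1.2.2.2 (add c):
                        ((d or b) iff not b): β-rule — branch into (d or b), not b  //  not (d or b), not not b.
                          branch 2.2.1.2.2.2.1 (add (d or b), not b):
                            × closes — contains both b and not b.
                          branch 2.2.1.2.2.2.2 (add not (d or b), not not b):
                            not (d or b): α-rule — add not d, not b.
                            × closes — contains both b and not b.
          branch 2.2.2 (add not (b and (b implies ((d or b) iff not b))), (not b iff (not b or c))):
            not (b and (b implies ((d or b) iff not b))): β-rule — branch into not b  //  not (b implies ((d or b) iff not b)).
              branch 2.2.2.1 (add not b):
                (not b iff (not b or c)): β-rule — branch into not b, (not b or c)  //  not not b, not (not b or c).
                  branch 2.2.2.1.1 (add not b, (not b or c)):
                    (not b or c): β-rule — branch into not b  //  c.
                      branch 2.2.2.1.1.1 (add not b):
                        ○ open, literals {b=F}.
                      branch 2.2.2.1.1.2 (add c):
                        ○ open, literals {b=F, c=T}.
                  branch 2.2.2.1.2 (add not not b, not (not b or c)):
                    × closes — contains both b and not b.
              branch 2.2.2.2 (add not (b implies ((d or b) iff not b))):
                not (b implies ((d or b) iff not b)): α-rule — add b, not ((d or b) iff not b).
                (not b iff (not b or c)): β-rule — branch into not b, (not b or c)  //  not not b, not (not b or c).
                  branch 2.2.2.2.1 (add not b, (not b or c)):
                    × closes — contains both b and not b.
                  branch 2.2.2.2.2 (add not not b, not (not b or c)):
                    not (not b or c): α-rule — add not not b, not c.
                    not ((d or b) iff not b): β-rule — branch into (d or b), not not b  //  not (d or b), not b.
                      branch 2.2.2.2.2.1 (add (d or b), not not b):
                        (d or b): β-rule — branch into d  //  b.
                          branch 2.2.2.2.2.1.1 (add d):
                            ○ open, literals {b=T, c=F, d=T}.
                          branch 2.2.2.2.2.1.2 (add b):
                            ○ open, literals {b=T, c=F}.
                      branch 2.2.2.2.2.2 (add not (d or b), not b):
                        × closes — contains both b and not b.
8 branches closed, 8 open.
Each open branch fixes some atoms; the unmentioned ones are free. Counting distinct full assignments: branch {c=F, d=T} (a, b) contributes 4 new; branch {a=T, c=F} (b, d) contributes 2 new; branch {a=F, c=T, d=F} (b) contributes 2 new; branch {b=F} (a, c, d) contributes 4 new; branch {b=F} (a, c, d) contributes 0 new; branch {b=F, c=T} (a, d) contributes 0 new; branch {b=T, c=F, d=T} (a) contributes 0 new; branch {b=T, c=F} (a, d) contributes 1 new. Total: 13.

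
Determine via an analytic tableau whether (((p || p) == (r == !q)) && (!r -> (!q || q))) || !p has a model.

Initial set: {((((p || p) == (r == !q)) && (!r -> (!q || q))) || !p)}.
((((p || p) == (r == !q)) && (!r -> (!q || q))) || !p): β-rule — branch into (((p || p) == (r == !q)) && (!r -> (!q || q)))  //  !p.
  branch 1 (add (((p || p) == (r == !q)) && (!r -> (!q || q)))):
    (((p || p) == (r == !q)) && (!r -> (!q || q))): α-rule — add ((p || p) == (r == !q)), (!r -> (!q || q)).
    ((p || p) == (r == !q)): β-rule — branch into (p || p), (r == !q)  //  !(p || p), !(r == !q).
      branch 1.1 (add (p || p), (r == !q)):
        (!r -> (!q || q)): β-rule — branch into !!r  //  (!q || q).
          branch 1.1.1 (add !!r):
            (p || p): β-rule — branch into p  //  p.
              branch 1.1.1.1 (add p):
                (r == !q): β-rule — branch into r, !q  //  !r, !!q.
                  branch 1.1.1.1.1 (add r, !q):
                    ○ open, literals {p=true, q=false, r=true}.
                  branch 1.1.1.1.2 (add !r, !!q):
                    × closes — contains both r and !r.
              branch 1.1.1.2 (add p):
                (r == !q): β-rule — branch into r, !q  //  !r, !!q.
                  branch 1.1.1.2.1 (add r, !q):
                    ○ open, literals {p=true, q=false, r=true}.
                  branch 1.1.1.2.2 (add !r, !!q):
                    × closes — contains both r and !r.
          branch 1.1.2 (add (!q || q)):
            (p || p): β-rule — branch into p  //  p.
              branch 1.1.2.1 (add p):
                (r == !q): β-rule — branch into r, !q  //  !r, !!q.
                  branch 1.1.2.1.1 (add r, !q):
                    (!q || q): β-rule — branch into !q  //  q.
                      branch 1.1.2.1.1.1 (add !q):
                        ○ open, literals {p=true, q=false, r=true}.
                      branch 1.1.2.1.1.2 (add q):
                        × closes — contains both q and !q.
                  branch 1.1.2.1.2 (add !r, !!q):
                    (!q || q): β-rule — branch into !q  //  q.
                      branch 1.1.2.1.2.1 (add !q):
                        × closes — contains both q and !q.
                      branch 1.1.2.1.2.2 (add q):
                        ○ open, literals {p=true, q=true, r=false}.
              branch 1.1.2.2 (add p):
                (r == !q): β-rule — branch into r, !q  //  !r, !!q.
                  branch 1.1.2.2.1 (add r, !q):
                    (!q || q): β-rule — branch into !q  //  q.
                      branch 1.1.2.2.1.1 (add !q):
                        ○ open, literals {p=true, q=false, r=true}.
                      branch 1.1.2.2.1.2 (add q):
                        × closes — contains both q and !q.
                  branch 1.1.2.2.2 (add !r, !!q):
                    (!q || q): β-rule — branch into !q  //  q.
                      branch 1.1.2.2.2.1 (add !q):
                        × closes — contains both q and !q.
                      branch 1.1.2.2.2.2 (add q):
                        ○ open, literals {p=true, q=true, r=false}.
      branch 1.2 (add !(p || p), !(r == !q)):
        !(p || p): α-rule — add !p, !p.
        (!r -> (!q || q)): β-rule — branch into !!r  //  (!q || q).
          branch 1.2.1 (add !!r):
            !(r == !q): β-rule — branch into r, !!q  //  !r, !q.
              branch 1.2.1.1 (add r, !!q):
                ○ open, literals {p=false, q=true, r=true}.
              branch 1.2.1.2 (add !r, !q):
                × closes — contains both r and !r.
          branch 1.2.2 (add (!q || q)):
            !(r == !q): β-rule — branch into r, !!q  //  !r, !q.
              branch 1.2.2.1 (add r, !!q):
                (!q || q): β-rule — branch into !q  //  q.
                  branch 1.2.2.1.1 (add !q):
                    × closes — contains both q and !q.
                  branch 1.2.2.1.2 (add q):
                    ○ open, literals {p=false, q=true, r=true}.
              branch 1.2.2.2 (add !r, !q):
                (!q || q): β-rule — branch into !q  //  q.
                  branch 1.2.2.2.1 (add !q):
                    ○ open, literals {p=false, q=false, r=false}.
                  branch 1.2.2.2.2 (add q):
                    × closes — contains both q and !q.
  branch 2 (add !p):
    ○ open, literals {p=false}.
9 branches closed, 10 open.
An open branch gives a satisfying assignment: p=true, q=false, r=true.

Satisfiable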